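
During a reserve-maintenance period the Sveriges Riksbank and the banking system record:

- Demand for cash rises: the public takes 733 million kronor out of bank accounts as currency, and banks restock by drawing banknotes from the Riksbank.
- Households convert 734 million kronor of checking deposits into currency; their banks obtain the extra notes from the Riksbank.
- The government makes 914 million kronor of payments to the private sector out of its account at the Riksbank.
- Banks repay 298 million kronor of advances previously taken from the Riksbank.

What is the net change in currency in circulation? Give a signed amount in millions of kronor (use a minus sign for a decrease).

Riksbank balance sheet:
  Assets:      Loans to banks −298M
  Liabilities: Bank reserves −851M, Currency in circulation +1467M, Government deposits −914M
Commercial banking system:
  Assets:      Reserves at CB −851M
  Liabilities: Checkable deposits −553M, Borrowings from CB −298M
So the change in currency in circulation is +1467 million.

+1467 million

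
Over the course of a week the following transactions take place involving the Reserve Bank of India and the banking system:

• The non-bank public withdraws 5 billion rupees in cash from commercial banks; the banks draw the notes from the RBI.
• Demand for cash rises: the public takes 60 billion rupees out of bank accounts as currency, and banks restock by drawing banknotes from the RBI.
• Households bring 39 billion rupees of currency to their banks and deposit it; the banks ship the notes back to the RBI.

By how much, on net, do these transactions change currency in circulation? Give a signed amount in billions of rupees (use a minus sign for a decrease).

+26 billion

Currency withdrawal 5 billion rupees: notes leave the central bank → +5B.
Currency withdrawal 60 billion rupees: notes leave the central bank → +60B.
Currency deposit 39 billion rupees: notes return to the central bank → −39B.
Net: 5 + 60 − 39 = +26 billion.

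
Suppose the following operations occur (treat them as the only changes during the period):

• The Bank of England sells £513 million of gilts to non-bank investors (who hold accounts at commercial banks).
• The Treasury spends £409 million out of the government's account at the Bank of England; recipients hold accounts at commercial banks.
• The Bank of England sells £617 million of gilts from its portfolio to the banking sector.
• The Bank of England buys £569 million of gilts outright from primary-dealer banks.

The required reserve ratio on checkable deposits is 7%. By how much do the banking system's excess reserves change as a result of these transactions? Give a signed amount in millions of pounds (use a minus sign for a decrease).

-£144.72 million

Asset sale (to non-banks) £513 million: reserves −£513M, deposits −£513M.
Government spending £409 million: reserves +£409M, deposits +£409M.
OMO sale (to banks) £617 million: reserves −£617M, deposits 0.
OMO purchase (from banks) £569 million: reserves +£569M, deposits 0.
Totals: Δreserves = −£152M, Δdeposits = −£104M.
Δrequired reserves = 7% × −£104M = −£7.28M.
Δexcess reserves = Δreserves − Δrequired = −£152M − (−£7.28M) = -£144.72 million.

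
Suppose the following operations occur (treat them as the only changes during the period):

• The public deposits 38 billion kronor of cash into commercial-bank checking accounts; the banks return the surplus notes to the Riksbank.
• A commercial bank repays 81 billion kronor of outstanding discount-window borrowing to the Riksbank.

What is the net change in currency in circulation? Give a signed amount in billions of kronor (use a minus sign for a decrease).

-38 billion

Riksbank balance sheet:
  Assets:      Loans to banks −81B
  Liabilities: Bank reserves −43B, Currency in circulation −38B
Commercial banking system:
  Assets:      Reserves at CB −43B
  Liabilities: Checkable deposits +38B, Borrowings from CB −81B
So the change in currency in circulation is -38 billion.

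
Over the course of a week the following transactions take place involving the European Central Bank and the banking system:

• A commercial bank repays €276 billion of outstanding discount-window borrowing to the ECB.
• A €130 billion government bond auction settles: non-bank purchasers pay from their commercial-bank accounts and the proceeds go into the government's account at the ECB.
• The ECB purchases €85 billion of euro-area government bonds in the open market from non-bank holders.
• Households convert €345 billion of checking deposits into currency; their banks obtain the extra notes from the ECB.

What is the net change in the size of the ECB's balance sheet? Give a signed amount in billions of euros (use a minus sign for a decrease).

Discount-window repayment €276 billion: an ECB asset is shed → −€276B.
Government account inflow €130 billion: only the composition of liabilities changes → 0.
Asset purchase (from non-banks) €85 billion: an ECB asset is acquired → +€85B.
Currency withdrawal €345 billion: only the composition of liabilities changes → 0.
Net: −276 + 0 + 85 + 0 = -€191 billion.

-€191 billion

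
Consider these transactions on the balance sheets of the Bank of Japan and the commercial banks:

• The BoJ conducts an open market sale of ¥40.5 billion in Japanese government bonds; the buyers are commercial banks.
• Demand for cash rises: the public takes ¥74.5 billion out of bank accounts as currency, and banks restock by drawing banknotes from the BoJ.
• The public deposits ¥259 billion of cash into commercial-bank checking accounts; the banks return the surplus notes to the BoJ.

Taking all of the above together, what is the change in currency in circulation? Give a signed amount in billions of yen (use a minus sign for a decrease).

-¥184.5 billion

OMO sale (to banks) ¥40.5 billion: no currency enters or leaves circulation → 0.
Currency withdrawal ¥74.5 billion: notes leave the central bank → +¥74.5B.
Currency deposit ¥259 billion: notes return to the central bank → −¥259B.
Net: 0 + 74.5 − 259 = -¥184.5 billion.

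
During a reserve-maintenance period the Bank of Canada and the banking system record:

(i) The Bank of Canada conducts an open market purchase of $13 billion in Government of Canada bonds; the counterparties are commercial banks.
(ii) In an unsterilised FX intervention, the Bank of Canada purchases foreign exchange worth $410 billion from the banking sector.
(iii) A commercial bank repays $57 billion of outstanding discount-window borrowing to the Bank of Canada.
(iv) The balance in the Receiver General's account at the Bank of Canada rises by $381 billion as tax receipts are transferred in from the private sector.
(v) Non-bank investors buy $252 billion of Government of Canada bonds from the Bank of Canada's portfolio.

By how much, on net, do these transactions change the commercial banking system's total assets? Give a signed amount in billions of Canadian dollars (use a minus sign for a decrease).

-$690 billion

OMO purchase (from banks) $13 billion: just an asset swap on bank balance sheets → 0.
FX purchase $410 billion: just an asset swap on bank balance sheets → 0.
Discount-window repayment $57 billion: bank balance sheets shrink → −$57B.
Government account inflow $381 billion: bank balance sheets shrink → −$381B.
Asset sale (to non-banks) $252 billion: bank balance sheets shrink → −$252B.
Net: 0 + 0 − 57 − 381 − 252 = -$690 billion.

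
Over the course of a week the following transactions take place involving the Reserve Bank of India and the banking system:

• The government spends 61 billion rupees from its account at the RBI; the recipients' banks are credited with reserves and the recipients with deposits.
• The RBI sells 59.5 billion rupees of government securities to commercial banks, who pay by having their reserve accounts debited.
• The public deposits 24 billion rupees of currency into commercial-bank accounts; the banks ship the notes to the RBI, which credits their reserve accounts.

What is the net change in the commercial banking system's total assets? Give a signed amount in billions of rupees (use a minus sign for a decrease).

+85 billion

RBI balance sheet:
  Assets:      Securities −59.5B
  Liabilities: Bank reserves +25.5B, Currency in circulation −24B, Government deposits −61B
Commercial banking system:
  Assets:      Reserves at CB +25.5B, Securities +59.5B
  Liabilities: Checkable deposits +85B
Change in total bank assets = +85 billion.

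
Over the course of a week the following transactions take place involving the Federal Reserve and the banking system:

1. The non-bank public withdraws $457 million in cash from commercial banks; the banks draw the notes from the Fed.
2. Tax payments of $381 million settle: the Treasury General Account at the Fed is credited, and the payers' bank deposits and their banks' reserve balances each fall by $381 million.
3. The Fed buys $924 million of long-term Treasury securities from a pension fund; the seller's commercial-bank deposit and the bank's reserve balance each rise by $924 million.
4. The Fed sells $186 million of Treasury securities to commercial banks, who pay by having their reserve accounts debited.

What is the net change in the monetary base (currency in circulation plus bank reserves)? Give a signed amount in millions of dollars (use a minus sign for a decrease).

+$357 million

Currency withdrawal $457 million: just a shift between currency and reserves — both are base money → 0.
Government account inflow $381 million: reserves shift to a non-base liability → −$381M.
Asset purchase (from non-banks) $924 million: Fed balance sheet expands → +$924M.
OMO sale (to banks) $186 million: Fed balance sheet contracts → −$186M.
Net: 0 − 381 + 924 − 186 = +$357 million.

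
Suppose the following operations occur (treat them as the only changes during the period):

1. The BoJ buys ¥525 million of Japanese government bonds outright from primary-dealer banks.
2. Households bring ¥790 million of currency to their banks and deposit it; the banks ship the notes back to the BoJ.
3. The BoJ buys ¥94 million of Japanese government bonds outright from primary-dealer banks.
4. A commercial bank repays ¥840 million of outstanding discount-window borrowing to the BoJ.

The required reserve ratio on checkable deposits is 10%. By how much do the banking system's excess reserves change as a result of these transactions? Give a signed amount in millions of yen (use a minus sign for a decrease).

+¥490 million

OMO purchase (from banks) ¥525 million: reserves +¥525M, deposits 0.
Currency deposit ¥790 million: reserves +¥790M, deposits +¥790M.
OMO purchase (from banks) ¥94 million: reserves +¥94M, deposits 0.
Discount-window repayment ¥840 million: reserves −¥840M, deposits 0.
Totals: Δreserves = +¥569M, Δdeposits = +¥790M.
Δrequired reserves = 10% × +¥790M = +¥79M.
Δexcess reserves = Δreserves − Δrequired = +¥569M − (+¥79M) = +¥490 million.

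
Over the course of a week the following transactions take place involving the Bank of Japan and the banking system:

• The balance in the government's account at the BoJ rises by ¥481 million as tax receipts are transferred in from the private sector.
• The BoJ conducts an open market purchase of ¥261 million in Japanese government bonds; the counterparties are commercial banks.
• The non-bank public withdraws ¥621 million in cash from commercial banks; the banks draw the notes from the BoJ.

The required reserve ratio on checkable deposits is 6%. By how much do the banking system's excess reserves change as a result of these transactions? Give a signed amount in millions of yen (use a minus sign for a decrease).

Government account inflow ¥481 million: reserves −¥481M, deposits −¥481M.
OMO purchase (from banks) ¥261 million: reserves +¥261M, deposits 0.
Currency withdrawal ¥621 million: reserves −¥621M, deposits −¥621M.
Totals: Δreserves = −¥841M, Δdeposits = −¥1102M.
Δrequired reserves = 6% × −¥1102M = −¥66.12M.
Δexcess reserves = Δreserves − Δrequired = −¥841M − (−¥66.12M) = -¥774.88 million.

-¥774.88 million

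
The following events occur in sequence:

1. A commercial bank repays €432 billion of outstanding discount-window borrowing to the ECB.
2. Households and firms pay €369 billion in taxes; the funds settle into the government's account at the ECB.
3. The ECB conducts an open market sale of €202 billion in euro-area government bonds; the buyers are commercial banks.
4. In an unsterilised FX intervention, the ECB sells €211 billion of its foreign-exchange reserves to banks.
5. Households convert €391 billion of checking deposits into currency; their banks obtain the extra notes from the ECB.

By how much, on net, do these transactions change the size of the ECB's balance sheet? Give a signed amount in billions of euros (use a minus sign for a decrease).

-€845 billion

ECB balance sheet:
  Assets:      Securities −€202B, Loans to banks −€432B, Foreign assets −€211B
  Liabilities: Bank reserves −€1605B, Currency in circulation +€391B, Government deposits +€369B
Commercial banking system:
  Assets:      Reserves at CB −€1605B, Securities +€202B, Foreign assets +€211B
  Liabilities: Checkable deposits −€760B, Borrowings from CB −€432B
Change in total ECB assets = -€845 billion.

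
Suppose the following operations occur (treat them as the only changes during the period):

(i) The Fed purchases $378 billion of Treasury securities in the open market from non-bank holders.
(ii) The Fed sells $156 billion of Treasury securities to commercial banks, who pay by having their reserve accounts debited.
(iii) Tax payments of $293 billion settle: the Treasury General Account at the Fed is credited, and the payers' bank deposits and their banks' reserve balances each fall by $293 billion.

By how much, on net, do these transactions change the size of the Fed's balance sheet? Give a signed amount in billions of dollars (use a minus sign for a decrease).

+$222 billion

Asset purchase (from non-banks) $378 billion: a Fed asset is acquired → +$378B.
OMO sale (to banks) $156 billion: a Fed asset is shed → −$156B.
Government account inflow $293 billion: only the composition of liabilities changes → 0.
Net: 378 − 156 + 0 = +$222 billion.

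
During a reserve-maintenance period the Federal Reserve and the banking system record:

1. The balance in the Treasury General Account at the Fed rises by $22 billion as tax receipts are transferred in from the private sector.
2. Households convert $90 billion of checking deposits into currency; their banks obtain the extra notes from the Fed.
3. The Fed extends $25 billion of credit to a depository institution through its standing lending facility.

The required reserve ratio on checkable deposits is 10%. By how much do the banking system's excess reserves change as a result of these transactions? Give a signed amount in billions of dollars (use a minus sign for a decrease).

Government account inflow $22 billion: reserves −$22B, deposits −$22B.
Currency withdrawal $90 billion: reserves −$90B, deposits −$90B.
Discount-window loan $25 billion: reserves +$25B, deposits 0.
Totals: Δreserves = −$87B, Δdeposits = −$112B.
Δrequired reserves = 10% × −$112B = −$11.2B.
Δexcess reserves = Δreserves − Δrequired = −$87B − (−$11.2B) = -$75.8 billion.

-$75.8 billion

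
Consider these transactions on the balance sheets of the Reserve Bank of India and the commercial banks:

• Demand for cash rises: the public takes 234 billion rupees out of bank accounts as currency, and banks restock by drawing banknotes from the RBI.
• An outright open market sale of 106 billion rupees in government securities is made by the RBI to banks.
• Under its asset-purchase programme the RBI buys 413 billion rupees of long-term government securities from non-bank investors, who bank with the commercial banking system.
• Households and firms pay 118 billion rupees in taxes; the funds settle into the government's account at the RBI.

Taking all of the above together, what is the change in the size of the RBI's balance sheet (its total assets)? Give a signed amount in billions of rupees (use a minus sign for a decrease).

+307 billion

RBI balance sheet:
  Assets:      Securities +307B
  Liabilities: Bank reserves −45B, Currency in circulation +234B, Government deposits +118B
Commercial banking system:
  Assets:      Reserves at CB −45B, Securities +106B
  Liabilities: Checkable deposits +61B
Change in total RBI assets = +307 billion.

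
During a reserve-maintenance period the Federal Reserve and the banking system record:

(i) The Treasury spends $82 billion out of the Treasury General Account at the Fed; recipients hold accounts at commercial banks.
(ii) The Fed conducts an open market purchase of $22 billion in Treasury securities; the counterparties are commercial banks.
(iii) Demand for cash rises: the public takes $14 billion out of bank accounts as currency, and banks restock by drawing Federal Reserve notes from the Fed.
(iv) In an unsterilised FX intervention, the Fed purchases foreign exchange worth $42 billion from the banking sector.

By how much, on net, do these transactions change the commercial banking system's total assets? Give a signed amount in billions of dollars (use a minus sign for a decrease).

Government spending $82 billion: bank balance sheets expand → +$82B.
OMO purchase (from banks) $22 billion: just an asset swap on bank balance sheets → 0.
Currency withdrawal $14 billion: bank balance sheets shrink → −$14B.
FX purchase $42 billion: just an asset swap on bank balance sheets → 0.
Net: 82 + 0 − 14 + 0 = +$68 billion.

+$68 billion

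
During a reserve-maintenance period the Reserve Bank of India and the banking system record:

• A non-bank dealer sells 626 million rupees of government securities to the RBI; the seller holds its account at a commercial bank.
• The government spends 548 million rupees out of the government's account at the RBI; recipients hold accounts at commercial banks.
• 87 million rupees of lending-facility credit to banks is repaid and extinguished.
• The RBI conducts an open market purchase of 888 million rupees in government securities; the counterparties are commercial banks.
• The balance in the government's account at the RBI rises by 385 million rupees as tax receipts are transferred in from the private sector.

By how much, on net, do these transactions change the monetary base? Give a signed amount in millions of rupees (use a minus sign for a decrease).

RBI balance sheet:
  Assets:      Securities +1514M, Loans to banks −87M
  Liabilities: Bank reserves +1590M, Government deposits −163M
Commercial banking system:
  Assets:      Reserves at CB +1590M, Securities −888M
  Liabilities: Checkable deposits +789M, Borrowings from CB −87M
Monetary base = currency + reserves: 0 + (+1590M) = +1590 million.

+1590 million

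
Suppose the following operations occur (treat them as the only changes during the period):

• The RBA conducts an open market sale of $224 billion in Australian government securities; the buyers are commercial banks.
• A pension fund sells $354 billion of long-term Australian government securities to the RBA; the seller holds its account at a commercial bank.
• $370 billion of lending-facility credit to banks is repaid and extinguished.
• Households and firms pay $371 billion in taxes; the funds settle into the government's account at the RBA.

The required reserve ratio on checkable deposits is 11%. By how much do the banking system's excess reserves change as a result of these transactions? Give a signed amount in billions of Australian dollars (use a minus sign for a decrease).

OMO sale (to banks) $224 billion: reserves −$224B, deposits 0.
Asset purchase (from non-banks) $354 billion: reserves +$354B, deposits +$354B.
Discount-window repayment $370 billion: reserves −$370B, deposits 0.
Government account inflow $371 billion: reserves −$371B, deposits −$371B.
Totals: Δreserves = −$611B, Δdeposits = −$17B.
Δrequired reserves = 11% × −$17B = −$1.87B.
Δexcess reserves = Δreserves − Δrequired = −$611B − (−$1.87B) = -$609.13 billion.

-$609.13 billion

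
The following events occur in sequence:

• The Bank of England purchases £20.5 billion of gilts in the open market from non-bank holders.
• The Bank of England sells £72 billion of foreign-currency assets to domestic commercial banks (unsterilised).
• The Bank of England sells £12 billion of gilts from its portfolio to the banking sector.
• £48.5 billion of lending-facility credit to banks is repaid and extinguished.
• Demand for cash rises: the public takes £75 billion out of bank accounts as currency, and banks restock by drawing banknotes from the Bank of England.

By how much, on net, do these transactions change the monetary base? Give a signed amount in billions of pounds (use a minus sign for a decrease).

Bank of England balance sheet:
  Assets:      Securities +£8.5B, Loans to banks −£48.5B, Foreign assets −£72B
  Liabilities: Bank reserves −£187B, Currency in circulation +£75B
Commercial banking system:
  Assets:      Reserves at CB −£187B, Securities +£12B, Foreign assets +£72B
  Liabilities: Checkable deposits −£54.5B, Borrowings from CB −£48.5B
Monetary base = currency + reserves: +£75B + (−£187B) = -£112 billion.

-£112 billion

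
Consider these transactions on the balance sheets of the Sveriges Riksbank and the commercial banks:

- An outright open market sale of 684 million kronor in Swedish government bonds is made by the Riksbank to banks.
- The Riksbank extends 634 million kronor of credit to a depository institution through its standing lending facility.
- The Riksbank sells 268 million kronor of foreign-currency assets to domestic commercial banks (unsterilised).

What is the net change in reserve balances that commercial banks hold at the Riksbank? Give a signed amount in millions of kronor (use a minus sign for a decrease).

-318 million

OMO sale (to banks) 684 million kronor: the buying banks pay out of their reserve balances → −684M.
Discount-window loan 634 million kronor: the loan is credited to the bank's reserve account → +634M.
FX sale 268 million kronor: the buying banks pay out of their reserve balances → −268M.
Net: −684 + 634 − 268 = -318 million.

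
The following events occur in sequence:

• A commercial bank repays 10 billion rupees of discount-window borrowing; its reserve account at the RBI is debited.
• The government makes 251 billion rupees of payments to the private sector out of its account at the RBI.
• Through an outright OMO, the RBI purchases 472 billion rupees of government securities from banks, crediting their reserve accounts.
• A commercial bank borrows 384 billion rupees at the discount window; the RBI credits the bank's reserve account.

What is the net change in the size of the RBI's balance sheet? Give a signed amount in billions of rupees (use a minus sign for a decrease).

Discount-window repayment 10 billion rupees: an RBI asset is shed → −10B.
Government spending 251 billion rupees: only the composition of liabilities changes → 0.
OMO purchase (from banks) 472 billion rupees: an RBI asset is acquired → +472B.
Discount-window loan 384 billion rupees: an RBI asset is acquired → +384B.
Net: −10 + 0 + 472 + 384 = +846 billion.

+846 billion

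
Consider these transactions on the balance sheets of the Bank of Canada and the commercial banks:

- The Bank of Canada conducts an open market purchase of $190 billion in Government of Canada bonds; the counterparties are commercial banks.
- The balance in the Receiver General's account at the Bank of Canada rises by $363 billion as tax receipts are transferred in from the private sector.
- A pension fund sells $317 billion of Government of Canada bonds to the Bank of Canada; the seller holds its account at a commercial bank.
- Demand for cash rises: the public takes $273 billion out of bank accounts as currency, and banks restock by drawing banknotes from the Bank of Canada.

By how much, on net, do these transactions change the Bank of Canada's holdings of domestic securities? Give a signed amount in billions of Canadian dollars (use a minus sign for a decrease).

OMO purchase (from banks) $190 billion: securities added to the Bank of Canada's portfolio → +$190B.
Government account inflow $363 billion: the Bank of Canada's securities portfolio is untouched → 0.
Asset purchase (from non-banks) $317 billion: securities added to the Bank of Canada's portfolio → +$317B.
Currency withdrawal $273 billion: the Bank of Canada's securities portfolio is untouched → 0.
Net: 190 + 0 + 317 + 0 = +$507 billion.

+$507 billion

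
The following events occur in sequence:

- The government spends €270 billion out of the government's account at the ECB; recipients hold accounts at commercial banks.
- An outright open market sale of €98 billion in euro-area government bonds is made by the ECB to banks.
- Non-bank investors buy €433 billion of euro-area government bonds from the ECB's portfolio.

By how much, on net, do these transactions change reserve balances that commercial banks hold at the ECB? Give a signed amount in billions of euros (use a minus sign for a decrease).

ECB balance sheet:
  Assets:      Securities −€531B
  Liabilities: Bank reserves −€261B, Government deposits −€270B
So the change in reserve balances that commercial banks hold at the ECB is -€261 billion.

-€261 billion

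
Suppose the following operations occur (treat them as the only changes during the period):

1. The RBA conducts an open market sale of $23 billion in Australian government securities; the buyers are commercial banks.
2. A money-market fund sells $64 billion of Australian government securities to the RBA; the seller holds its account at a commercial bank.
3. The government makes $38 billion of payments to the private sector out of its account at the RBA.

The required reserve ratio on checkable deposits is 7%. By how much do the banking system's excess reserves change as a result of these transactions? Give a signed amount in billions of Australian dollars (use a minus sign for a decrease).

+$71.86 billion

OMO sale (to banks) $23 billion: reserves −$23B, deposits 0.
Asset purchase (from non-banks) $64 billion: reserves +$64B, deposits +$64B.
Government spending $38 billion: reserves +$38B, deposits +$38B.
Totals: Δreserves = +$79B, Δdeposits = +$102B.
Δrequired reserves = 7% × +$102B = +$7.14B.
Δexcess reserves = Δreserves − Δrequired = +$79B − (+$7.14B) = +$71.86 billion.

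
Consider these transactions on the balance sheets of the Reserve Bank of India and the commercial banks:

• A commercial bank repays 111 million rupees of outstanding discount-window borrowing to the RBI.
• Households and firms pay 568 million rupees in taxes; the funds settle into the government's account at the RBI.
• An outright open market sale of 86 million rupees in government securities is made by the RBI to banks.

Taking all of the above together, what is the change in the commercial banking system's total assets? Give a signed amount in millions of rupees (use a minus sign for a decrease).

-679 million

RBI balance sheet:
  Assets:      Securities −86M, Loans to banks −111M
  Liabilities: Bank reserves −765M, Government deposits +568M
Commercial banking system:
  Assets:      Reserves at CB −765M, Securities +86M
  Liabilities: Checkable deposits −568M, Borrowings from CB −111M
Change in total bank assets = -679 million.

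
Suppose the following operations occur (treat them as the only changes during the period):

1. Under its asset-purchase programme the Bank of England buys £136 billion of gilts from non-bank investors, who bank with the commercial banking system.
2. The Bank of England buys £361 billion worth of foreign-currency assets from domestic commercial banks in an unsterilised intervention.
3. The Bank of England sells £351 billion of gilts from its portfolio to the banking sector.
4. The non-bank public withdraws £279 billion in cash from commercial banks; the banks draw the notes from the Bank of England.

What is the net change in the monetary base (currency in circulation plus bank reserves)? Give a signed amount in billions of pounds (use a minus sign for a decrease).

+£146 billion

Asset purchase (from non-banks) £136 billion: Bank of England balance sheet expands → +£136B.
FX purchase £361 billion: Bank of England balance sheet expands → +£361B.
OMO sale (to banks) £351 billion: Bank of England balance sheet contracts → −£351B.
Currency withdrawal £279 billion: just a shift between currency and reserves — both are base money → 0.
Net: 136 + 361 − 351 + 0 = +£146 billion.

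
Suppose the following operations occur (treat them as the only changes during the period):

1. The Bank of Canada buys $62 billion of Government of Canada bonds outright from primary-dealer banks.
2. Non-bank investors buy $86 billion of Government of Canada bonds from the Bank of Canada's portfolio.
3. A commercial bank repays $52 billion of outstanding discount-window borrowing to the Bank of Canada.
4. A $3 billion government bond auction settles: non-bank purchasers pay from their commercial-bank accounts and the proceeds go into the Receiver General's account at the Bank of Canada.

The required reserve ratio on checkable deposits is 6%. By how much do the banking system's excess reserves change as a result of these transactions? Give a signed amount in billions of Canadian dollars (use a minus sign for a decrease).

-$73.66 billion

OMO purchase (from banks) $62 billion: reserves +$62B, deposits 0.
Asset sale (to non-banks) $86 billion: reserves −$86B, deposits −$86B.
Discount-window repayment $52 billion: reserves −$52B, deposits 0.
Government account inflow $3 billion: reserves −$3B, deposits −$3B.
Totals: Δreserves = −$79B, Δdeposits = −$89B.
Δrequired reserves = 6% × −$89B = −$5.34B.
Δexcess reserves = Δreserves − Δrequired = −$79B − (−$5.34B) = -$73.66 billion.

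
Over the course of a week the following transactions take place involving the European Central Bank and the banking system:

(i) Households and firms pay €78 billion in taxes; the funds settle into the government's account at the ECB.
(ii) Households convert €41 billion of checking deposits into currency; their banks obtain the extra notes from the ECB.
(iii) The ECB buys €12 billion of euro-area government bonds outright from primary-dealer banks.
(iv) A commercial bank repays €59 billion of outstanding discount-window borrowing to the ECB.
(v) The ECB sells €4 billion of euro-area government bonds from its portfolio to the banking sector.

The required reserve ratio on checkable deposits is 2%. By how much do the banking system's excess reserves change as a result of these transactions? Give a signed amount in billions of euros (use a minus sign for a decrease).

Government account inflow €78 billion: reserves −€78B, deposits −€78B.
Currency withdrawal €41 billion: reserves −€41B, deposits −€41B.
OMO purchase (from banks) €12 billion: reserves +€12B, deposits 0.
Discount-window repayment €59 billion: reserves −€59B, deposits 0.
OMO sale (to banks) €4 billion: reserves −€4B, deposits 0.
Totals: Δreserves = −€170B, Δdeposits = −€119B.
Δrequired reserves = 2% × −€119B = −€2.38B.
Δexcess reserves = Δreserves − Δrequired = −€170B − (−€2.38B) = -€167.62 billion.

-€167.62 billion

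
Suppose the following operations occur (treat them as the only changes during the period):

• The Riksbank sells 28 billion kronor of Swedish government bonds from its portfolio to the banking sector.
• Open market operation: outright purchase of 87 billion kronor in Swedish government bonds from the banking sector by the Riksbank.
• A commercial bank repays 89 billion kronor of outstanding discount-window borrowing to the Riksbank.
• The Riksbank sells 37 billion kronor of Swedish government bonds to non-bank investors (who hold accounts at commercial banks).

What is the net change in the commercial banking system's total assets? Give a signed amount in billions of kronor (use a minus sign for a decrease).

-126 billion

OMO sale (to banks) 28 billion kronor: just an asset swap on bank balance sheets → 0.
OMO purchase (from banks) 87 billion kronor: just an asset swap on bank balance sheets → 0.
Discount-window repayment 89 billion kronor: bank balance sheets shrink → −89B.
Asset sale (to non-banks) 37 billion kronor: bank balance sheets shrink → −37B.
Net: 0 + 0 − 89 − 37 = -126 billion.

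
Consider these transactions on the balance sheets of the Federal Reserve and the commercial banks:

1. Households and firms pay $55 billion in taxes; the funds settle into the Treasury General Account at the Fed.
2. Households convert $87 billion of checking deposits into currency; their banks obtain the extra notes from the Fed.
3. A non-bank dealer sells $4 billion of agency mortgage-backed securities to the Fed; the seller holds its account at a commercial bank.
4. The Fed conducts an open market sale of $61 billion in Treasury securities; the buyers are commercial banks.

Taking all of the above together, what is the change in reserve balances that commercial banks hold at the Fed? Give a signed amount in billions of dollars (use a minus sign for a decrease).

-$199 billion

Fed balance sheet:
  Assets:      Securities −$57B
  Liabilities: Bank reserves −$199B, Currency in circulation +$87B, Government deposits +$55B
So the change in reserve balances that commercial banks hold at the Fed is -$199 billion.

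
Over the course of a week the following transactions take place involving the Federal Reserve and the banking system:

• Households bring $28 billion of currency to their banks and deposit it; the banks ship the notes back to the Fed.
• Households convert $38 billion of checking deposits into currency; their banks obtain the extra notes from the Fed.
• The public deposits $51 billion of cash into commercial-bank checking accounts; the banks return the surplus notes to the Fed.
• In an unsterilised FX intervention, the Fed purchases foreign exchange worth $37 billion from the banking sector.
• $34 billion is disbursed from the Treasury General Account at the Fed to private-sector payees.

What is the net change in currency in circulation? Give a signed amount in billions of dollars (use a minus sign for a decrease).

-$41 billion

Currency deposit $28 billion: notes return to the central bank → −$28B.
Currency withdrawal $38 billion: notes leave the central bank → +$38B.
Currency deposit $51 billion: notes return to the central bank → −$51B.
FX purchase $37 billion: no currency enters or leaves circulation → 0.
Government spending $34 billion: no currency enters or leaves circulation → 0.
Net: −28 + 38 − 51 + 0 + 0 = -$41 billion.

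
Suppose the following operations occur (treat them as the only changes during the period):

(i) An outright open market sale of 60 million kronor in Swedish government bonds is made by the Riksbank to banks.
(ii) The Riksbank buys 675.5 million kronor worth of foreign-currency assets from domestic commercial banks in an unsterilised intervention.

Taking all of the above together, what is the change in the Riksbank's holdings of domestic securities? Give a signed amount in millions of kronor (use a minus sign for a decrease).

-60 million

OMO sale (to banks) 60 million kronor: securities removed from the Riksbank's portfolio → −60M.
FX purchase 675.5 million kronor: the Riksbank's securities portfolio is untouched → 0.
Net: −60 + 0 = -60 million.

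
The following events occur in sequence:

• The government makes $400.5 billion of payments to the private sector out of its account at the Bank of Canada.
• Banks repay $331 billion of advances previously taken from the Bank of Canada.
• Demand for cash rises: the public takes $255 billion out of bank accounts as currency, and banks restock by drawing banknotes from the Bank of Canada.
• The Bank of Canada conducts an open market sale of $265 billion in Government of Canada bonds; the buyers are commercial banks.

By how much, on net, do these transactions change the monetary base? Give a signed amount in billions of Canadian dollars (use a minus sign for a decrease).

Bank of Canada balance sheet:
  Assets:      Securities −$265B, Loans to banks −$331B
  Liabilities: Bank reserves −$450.5B, Currency in circulation +$255B, Government deposits −$400.5B
Monetary base = currency + reserves: +$255B + (−$450.5B) = -$195.5 billion.

-$195.5 billion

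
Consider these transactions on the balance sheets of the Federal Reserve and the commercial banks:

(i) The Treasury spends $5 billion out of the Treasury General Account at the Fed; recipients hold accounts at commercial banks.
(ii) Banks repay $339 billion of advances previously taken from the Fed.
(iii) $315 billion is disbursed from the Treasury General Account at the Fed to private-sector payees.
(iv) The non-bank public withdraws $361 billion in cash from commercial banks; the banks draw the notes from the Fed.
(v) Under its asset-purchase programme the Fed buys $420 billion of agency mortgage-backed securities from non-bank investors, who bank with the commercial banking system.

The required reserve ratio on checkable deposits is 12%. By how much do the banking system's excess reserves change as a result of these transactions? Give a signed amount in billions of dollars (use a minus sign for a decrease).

Government spending $5 billion: reserves +$5B, deposits +$5B.
Discount-window repayment $339 billion: reserves −$339B, deposits 0.
Government spending $315 billion: reserves +$315B, deposits +$315B.
Currency withdrawal $361 billion: reserves −$361B, deposits −$361B.
Asset purchase (from non-banks) $420 billion: reserves +$420B, deposits +$420B.
Totals: Δreserves = +$40B, Δdeposits = +$379B.
Δrequired reserves = 12% × +$379B = +$45.48B.
Δexcess reserves = Δreserves − Δrequired = +$40B − (+$45.48B) = -$5.48 billion.

-$5.48 billion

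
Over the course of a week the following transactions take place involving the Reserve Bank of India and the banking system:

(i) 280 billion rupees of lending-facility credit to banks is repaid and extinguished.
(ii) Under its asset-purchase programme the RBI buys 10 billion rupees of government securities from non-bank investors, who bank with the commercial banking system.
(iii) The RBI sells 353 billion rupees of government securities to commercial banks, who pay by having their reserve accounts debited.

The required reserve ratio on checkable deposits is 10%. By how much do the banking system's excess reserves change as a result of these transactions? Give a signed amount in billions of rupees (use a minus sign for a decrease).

Discount-window repayment 280 billion rupees: reserves −280B, deposits 0.
Asset purchase (from non-banks) 10 billion rupees: reserves +10B, deposits +10B.
OMO sale (to banks) 353 billion rupees: reserves −353B, deposits 0.
Totals: Δreserves = −623B, Δdeposits = +10B.
Δrequired reserves = 10% × +10B = +1B.
Δexcess reserves = Δreserves − Δrequired = −623B − (+1B) = -624 billion.

-624 billion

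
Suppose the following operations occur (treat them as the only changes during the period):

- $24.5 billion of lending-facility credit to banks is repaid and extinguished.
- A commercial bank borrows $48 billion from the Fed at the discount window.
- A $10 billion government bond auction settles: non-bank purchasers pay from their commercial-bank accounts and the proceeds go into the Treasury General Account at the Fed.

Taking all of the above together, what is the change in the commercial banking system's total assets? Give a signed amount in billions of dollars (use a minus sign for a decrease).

+$13.5 billion

Discount-window repayment $24.5 billion: bank balance sheets shrink → −$24.5B.
Discount-window loan $48 billion: bank balance sheets expand → +$48B.
Government account inflow $10 billion: bank balance sheets shrink → −$10B.
Net: −24.5 + 48 − 10 = +$13.5 billion.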